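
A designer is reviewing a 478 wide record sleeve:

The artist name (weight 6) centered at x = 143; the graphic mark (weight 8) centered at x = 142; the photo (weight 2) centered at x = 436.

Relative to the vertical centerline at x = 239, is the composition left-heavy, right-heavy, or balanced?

Total weight = 6 + 8 + 2 = 16.
x-moment: 6·143 + 8·142 + 2·436 = 2866; centroid 2866/16 ≈ 179.12.
179.1 vs midline 239 → left-heavy.

left-heavy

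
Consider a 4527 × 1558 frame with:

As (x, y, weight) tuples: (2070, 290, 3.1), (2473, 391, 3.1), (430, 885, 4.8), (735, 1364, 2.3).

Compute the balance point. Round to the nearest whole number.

(1341, 714)

Σw = 3.1 + 3.1 + 4.8 + 2.3 = 13.3.
x-moment: 3.1·2070 + 3.1·2473 + 4.8·430 + 2.3·735 = 17837.8; centroid 17837.8/13.3 ≈ 1341.19.
y-moment: 3.1·290 + 3.1·391 + 4.8·885 + 2.3·1364 = 9496.3; centroid 9496.3/13.3 ≈ 714.01.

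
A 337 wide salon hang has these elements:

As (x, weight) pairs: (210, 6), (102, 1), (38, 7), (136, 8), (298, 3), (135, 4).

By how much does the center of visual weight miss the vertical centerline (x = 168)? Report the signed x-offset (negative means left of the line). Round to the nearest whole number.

Σw = 6 + 1 + 7 + 8 + 3 + 4 = 29.
x: moment 4150 / weight 29 ≈ 143.10
Offset from x = 168: 143.10 − 168 ≈ -24.90.

≈ -25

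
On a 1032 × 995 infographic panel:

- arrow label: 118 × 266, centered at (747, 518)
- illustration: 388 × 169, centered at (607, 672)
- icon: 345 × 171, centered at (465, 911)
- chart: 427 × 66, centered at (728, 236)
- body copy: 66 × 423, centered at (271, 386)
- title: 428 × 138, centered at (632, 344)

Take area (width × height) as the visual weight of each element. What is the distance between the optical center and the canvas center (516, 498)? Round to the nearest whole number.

Taking area as weight: arrow label 118·266 = 31388, illustration 388·169 = 65572, icon 345·171 = 58995, chart 427·66 = 28182, body copy 66·423 = 27918, title 428·138 = 59064. Sum 271119.
Σw·x = 156092437; x̄ = 156092437/271119 ≈ 575.73.
Σw·y = 151813129; ȳ = 151813129/271119 ≈ 559.95.
From (516, 498): dx = 59.73, dy = 61.95, so the distance is √(dx²+dy²) ≈ 86.06.

≈ 86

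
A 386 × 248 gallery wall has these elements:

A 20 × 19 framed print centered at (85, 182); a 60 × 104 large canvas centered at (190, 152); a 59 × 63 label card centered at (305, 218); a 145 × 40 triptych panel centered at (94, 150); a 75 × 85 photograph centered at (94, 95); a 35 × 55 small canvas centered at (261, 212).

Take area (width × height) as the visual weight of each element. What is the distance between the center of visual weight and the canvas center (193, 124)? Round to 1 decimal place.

≈ 40.5

Taking area as weight: framed print 20·19 = 380, large canvas 60·104 = 6240, label card 59·63 = 3717, triptych panel 145·40 = 5800, photograph 75·85 = 6375, small canvas 35·55 = 1925. Sum 24437.
Σw·x = 380·85 + 6240·190 + 3717·305 + 5800·94 + 6375·94 + 1925·261 = 3998460, so x̄ = 3998460/24437 ≈ 163.62.
Σw·y = 380·182 + 6240·152 + 3717·218 + 5800·150 + 6375·95 + 1925·212 = 3711671, so ȳ = 3711671/24437 ≈ 151.89.
From (193, 124): dx = -29.38, dy = 27.89, so the distance is √(dx²+dy²) ≈ 40.51.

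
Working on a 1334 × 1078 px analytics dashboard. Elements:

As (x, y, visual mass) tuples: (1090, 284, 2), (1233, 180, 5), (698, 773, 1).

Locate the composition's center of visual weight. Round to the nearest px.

Weights sum to 2 + 5 + 1 = 8.
x: (2·1090 + 5·1233 + 1·698) / 8 = 9043 / 8 ≈ 1130.38
y: (2·284 + 5·180 + 1·773) / 8 = 2241 / 8 ≈ 280.12

(1130, 280)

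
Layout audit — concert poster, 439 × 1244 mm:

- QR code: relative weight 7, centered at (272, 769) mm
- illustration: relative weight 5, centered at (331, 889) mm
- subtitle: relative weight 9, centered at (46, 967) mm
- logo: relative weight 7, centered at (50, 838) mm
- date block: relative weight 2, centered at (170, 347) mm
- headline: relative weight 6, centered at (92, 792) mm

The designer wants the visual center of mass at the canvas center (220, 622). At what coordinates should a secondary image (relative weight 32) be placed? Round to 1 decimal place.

(304.5, 389.2)

New total weight: (7 + 5 + 9 + 7 + 2 + 6) + 32 = 68.
x: target moment 68×220 = 14960; current 7·272 + 5·331 + 9·46 + 7·50 + 2·170 + 6·92 = 5215; the secondary image supplies 9745, so x = 9745/32 ≈ 304.53.
y: target moment 68×622 = 42296; current 7·769 + 5·889 + 9·967 + 7·838 + 2·347 + 6·792 = 29843; the secondary image supplies 12453, so y = 12453/32 ≈ 389.16.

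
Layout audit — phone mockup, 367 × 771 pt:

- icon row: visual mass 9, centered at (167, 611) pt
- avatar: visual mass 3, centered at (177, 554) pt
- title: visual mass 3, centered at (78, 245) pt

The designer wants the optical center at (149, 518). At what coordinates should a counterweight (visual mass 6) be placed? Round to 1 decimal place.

(143.5, 497.0)

After adding the counterweight, total weight = 9 + 3 + 3 + 6 = 21.
Along x: (2268 + 6·x) / 21 = 149 (existing moment 9·167 + 3·177 + 3·78 = 2268) ⇒ x = (3129 − 2268) / 6 ≈ 143.50.
Along y: (7896 + 6·y) / 21 = 518 (existing moment 9·611 + 3·554 + 3·245 = 7896) ⇒ y = (10878 − 7896) / 6 ≈ 497.00.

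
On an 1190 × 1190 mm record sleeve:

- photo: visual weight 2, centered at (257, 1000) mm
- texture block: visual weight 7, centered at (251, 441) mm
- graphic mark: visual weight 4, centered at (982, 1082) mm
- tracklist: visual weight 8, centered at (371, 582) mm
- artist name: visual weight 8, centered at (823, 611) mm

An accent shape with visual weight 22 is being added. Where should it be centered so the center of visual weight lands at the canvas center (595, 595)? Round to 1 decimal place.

New total weight: (2 + 7 + 4 + 8 + 8) + 22 = 51.
x: need Σw·x = 51·595 = 30345. Existing = 2·257 + 7·251 + 4·982 + 8·371 + 8·823 = 15751. Remainder 14594 / 22 ≈ 663.36.
y: need Σw·y = 51·595 = 30345. Existing = 2·1000 + 7·441 + 4·1082 + 8·582 + 8·611 = 18959. Remainder 11386 / 22 ≈ 517.55.

(663.4, 517.5)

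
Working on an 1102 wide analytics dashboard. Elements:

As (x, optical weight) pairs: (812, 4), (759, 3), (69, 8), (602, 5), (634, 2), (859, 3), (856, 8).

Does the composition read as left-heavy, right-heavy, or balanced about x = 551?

Σw = 4 + 3 + 8 + 5 + 2 + 3 + 8 = 33.
Σw·x = 4·812 + 3·759 + 8·69 + 5·602 + 2·634 + 3·859 + 8·856 = 19780, so x̄ = 19780/33 ≈ 599.39.
599.4 vs midline 551 → right-heavy.

right-heavy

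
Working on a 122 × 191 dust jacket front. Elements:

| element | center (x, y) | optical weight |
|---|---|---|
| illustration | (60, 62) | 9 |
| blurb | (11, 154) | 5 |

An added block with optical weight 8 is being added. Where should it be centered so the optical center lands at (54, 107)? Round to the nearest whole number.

After adding the added block, total weight = 9 + 5 + 8 = 22.
x: target moment 22×54 = 1188; current 9·60 + 5·11 = 595; the added block supplies 593, so x = 593/8 ≈ 74.12.
y: target moment 22×107 = 2354; current 9·62 + 5·154 = 1328; the added block supplies 1026, so y = 1026/8 ≈ 128.25.

(74, 128)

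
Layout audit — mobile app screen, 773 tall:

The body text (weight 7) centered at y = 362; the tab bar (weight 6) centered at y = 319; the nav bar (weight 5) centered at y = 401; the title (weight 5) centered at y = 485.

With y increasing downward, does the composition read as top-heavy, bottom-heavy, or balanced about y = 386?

balanced

Weights sum to 7 + 6 + 5 + 5 = 23.
y: (7·362 + 6·319 + 5·401 + 5·485) / 23 = 8878 / 23 ≈ 386.00
386.00 = 386 exactly: balanced.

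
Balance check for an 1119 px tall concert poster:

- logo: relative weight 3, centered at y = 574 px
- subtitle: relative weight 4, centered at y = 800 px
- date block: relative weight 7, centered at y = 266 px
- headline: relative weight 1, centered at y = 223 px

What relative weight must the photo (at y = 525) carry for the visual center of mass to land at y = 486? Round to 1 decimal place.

w ≈ 7.3

Existing Σw = 15 (3 + 4 + 7 + 1); existing moment 3·574 + 4·800 + 7·266 + 1·223 = 7007.
Set Σw·y/Σw = 486: (7007 + 525w) = 486·(15 + w).
Solving: w = (486·15 − 7007) / (525 − 486) = 283 / 39 ≈ 7.26.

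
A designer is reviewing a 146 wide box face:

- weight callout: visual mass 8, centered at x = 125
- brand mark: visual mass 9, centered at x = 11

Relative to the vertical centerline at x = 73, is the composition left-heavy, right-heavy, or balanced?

left-heavy

Total weight = 8 + 9 = 17.
x-moment: 8·125 + 9·11 = 1099; centroid 1099/17 ≈ 64.65.
64.6 vs midline 73 → left-heavy.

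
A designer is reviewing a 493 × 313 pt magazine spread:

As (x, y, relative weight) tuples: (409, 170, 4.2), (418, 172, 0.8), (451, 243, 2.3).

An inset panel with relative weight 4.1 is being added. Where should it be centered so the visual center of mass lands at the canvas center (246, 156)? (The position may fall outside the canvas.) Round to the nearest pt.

New total weight: (4.2 + 0.8 + 2.3) + 4.1 = 11.4.
x: need Σw·x = 11.4·246 = 2804.4. Existing = 4.2·409 + 0.8·418 + 2.3·451 = 3089.5. Remainder -285.1 / 4.1 ≈ -69.54.
y: need Σw·y = 11.4·156 = 1778.4. Existing = 4.2·170 + 0.8·172 + 2.3·243 = 1410.5. Remainder 367.9 / 4.1 ≈ 89.73.

(-70, 90)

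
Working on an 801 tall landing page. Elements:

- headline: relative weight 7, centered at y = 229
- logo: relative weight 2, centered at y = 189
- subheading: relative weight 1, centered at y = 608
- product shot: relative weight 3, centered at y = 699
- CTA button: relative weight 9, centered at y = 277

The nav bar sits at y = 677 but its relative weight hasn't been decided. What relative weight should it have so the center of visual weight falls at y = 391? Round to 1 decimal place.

w ≈ 5.0

Known weights sum to 7 + 2 + 1 + 3 + 9 = 22; their moment is 7·229 + 2·189 + 1·608 + 3·699 + 9·277 = 7179.
Balance at y = 391 requires (7179 + w·677) / (22 + w) = 391.
So w = (391·22 − 7179)/(677 − 391) = 1423/286 ≈ 4.98.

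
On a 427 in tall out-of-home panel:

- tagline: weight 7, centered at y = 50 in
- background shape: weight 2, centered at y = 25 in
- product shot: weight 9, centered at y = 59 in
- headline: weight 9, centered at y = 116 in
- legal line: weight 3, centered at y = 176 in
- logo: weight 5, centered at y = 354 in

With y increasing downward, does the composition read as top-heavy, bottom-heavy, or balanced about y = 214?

Total weight = 7 + 2 + 9 + 9 + 3 + 5 = 35.
y: (7·50 + 2·25 + 9·59 + 9·116 + 3·176 + 5·354) / 35 = 4273 / 35 ≈ 122.09
Since 122.1 is above (smaller y than) 214, the composition reads top-heavy.

top-heavy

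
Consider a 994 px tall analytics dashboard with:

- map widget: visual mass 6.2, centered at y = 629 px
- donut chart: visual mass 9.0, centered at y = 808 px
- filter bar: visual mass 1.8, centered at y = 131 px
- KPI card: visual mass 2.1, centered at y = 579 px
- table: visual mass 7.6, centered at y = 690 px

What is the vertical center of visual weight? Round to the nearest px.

Weights sum to 6.2 + 9.0 + 1.8 + 2.1 + 7.6 = 26.7.
Σw·y = 6.2·629 + 9.0·808 + 1.8·131 + 2.1·579 + 7.6·690 = 17867.5, so ȳ = 17867.5/26.7 ≈ 669.19.

y ≈ 669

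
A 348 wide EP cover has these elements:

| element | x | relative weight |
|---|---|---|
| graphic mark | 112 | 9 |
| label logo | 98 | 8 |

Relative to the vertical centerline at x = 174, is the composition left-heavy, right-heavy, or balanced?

Weights sum to 9 + 8 = 17.
x: (9·112 + 8·98) / 17 = 1792 / 17 ≈ 105.41
Since 105.4 is left of 174, the composition reads left-heavy.

left-heavy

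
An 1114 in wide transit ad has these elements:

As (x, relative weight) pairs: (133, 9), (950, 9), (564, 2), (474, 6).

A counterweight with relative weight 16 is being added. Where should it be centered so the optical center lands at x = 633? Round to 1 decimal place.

x ≈ 804.2

After adding the counterweight, total weight = 9 + 9 + 2 + 6 + 16 = 42.
x: need Σw·x = 42·633 = 26586. Existing = 9·133 + 9·950 + 2·564 + 6·474 = 13719. Remainder 12867 / 16 ≈ 804.19.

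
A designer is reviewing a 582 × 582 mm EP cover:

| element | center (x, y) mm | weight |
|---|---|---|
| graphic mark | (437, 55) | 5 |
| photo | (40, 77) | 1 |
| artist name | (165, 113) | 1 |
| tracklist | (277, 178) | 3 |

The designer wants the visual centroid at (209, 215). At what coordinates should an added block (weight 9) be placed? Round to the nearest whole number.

With the added block, Σw becomes 5 + 1 + 1 + 3 + 9 = 19.
Along x: (3221 + 9·x) / 19 = 209 (existing moment 5·437 + 1·40 + 1·165 + 3·277 = 3221) ⇒ x = (3971 − 3221) / 9 ≈ 83.33.
Along y: (999 + 9·y) / 19 = 215 (existing moment 5·55 + 1·77 + 1·113 + 3·178 = 999) ⇒ y = (4085 − 999) / 9 ≈ 342.89.

(83, 343)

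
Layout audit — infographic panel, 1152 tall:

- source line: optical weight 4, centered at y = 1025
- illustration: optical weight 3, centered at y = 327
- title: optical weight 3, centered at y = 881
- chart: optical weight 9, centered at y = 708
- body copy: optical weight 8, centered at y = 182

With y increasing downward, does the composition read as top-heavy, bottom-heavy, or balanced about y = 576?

balanced

Σw = 4 + 3 + 3 + 9 + 8 = 27.
Σw·y = 4·1025 + 3·327 + 3·881 + 9·708 + 8·182 = 15552, so ȳ = 15552/27 ≈ 576.00.
That equals the midline 576 — balanced.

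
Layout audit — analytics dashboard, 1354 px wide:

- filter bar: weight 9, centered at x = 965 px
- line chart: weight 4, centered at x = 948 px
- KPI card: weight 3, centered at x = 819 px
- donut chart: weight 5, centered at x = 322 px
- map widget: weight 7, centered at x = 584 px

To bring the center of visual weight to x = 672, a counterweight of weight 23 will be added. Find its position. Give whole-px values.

x ≈ 593

After adding the counterweight, total weight = 9 + 4 + 3 + 5 + 7 + 23 = 51.
x: target moment 51×672 = 34272; current 9·965 + 4·948 + 3·819 + 5·322 + 7·584 = 20632; the counterweight supplies 13640, so x = 13640/23 ≈ 593.04.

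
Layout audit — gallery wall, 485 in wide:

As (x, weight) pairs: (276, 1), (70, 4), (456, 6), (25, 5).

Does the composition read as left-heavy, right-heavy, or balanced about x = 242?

left-heavy

Σw = 1 + 4 + 6 + 5 = 16.
x: (1·276 + 4·70 + 6·456 + 5·25) / 16 = 3417 / 16 ≈ 213.56
Since 213.6 is left of 242, the composition reads left-heavy.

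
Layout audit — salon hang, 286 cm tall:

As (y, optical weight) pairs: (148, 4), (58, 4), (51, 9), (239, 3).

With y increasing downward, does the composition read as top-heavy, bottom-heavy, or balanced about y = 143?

top-heavy

Weights sum to 4 + 4 + 9 + 3 = 20.
y: (4·148 + 4·58 + 9·51 + 3·239) / 20 = 2000 / 20 ≈ 100.00
100.0 lies above (smaller y than) the midline 143, so the layout is top-heavy.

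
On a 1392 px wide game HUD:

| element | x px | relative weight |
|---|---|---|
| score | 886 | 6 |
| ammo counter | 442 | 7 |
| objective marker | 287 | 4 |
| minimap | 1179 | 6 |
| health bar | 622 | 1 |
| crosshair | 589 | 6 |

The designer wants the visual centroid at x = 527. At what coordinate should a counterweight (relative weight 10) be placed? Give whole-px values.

x ≈ 29

After adding the counterweight, total weight = 6 + 7 + 4 + 6 + 1 + 6 + 10 = 40.
x: need Σw·x = 40·527 = 21080. Existing = 6·886 + 7·442 + 4·287 + 6·1179 + 1·622 + 6·589 = 20788. Remainder 292 / 10 ≈ 29.20.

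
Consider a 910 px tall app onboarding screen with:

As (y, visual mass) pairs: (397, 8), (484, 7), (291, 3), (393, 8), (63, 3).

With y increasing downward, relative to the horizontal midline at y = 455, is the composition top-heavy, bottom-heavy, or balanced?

Σw = 8 + 7 + 3 + 8 + 3 = 29.
y-moment: 8·397 + 7·484 + 3·291 + 8·393 + 3·63 = 10770; centroid 10770/29 ≈ 371.38.
371.4 lies above (smaller y than) the midline 455, so the layout is top-heavy.

top-heavy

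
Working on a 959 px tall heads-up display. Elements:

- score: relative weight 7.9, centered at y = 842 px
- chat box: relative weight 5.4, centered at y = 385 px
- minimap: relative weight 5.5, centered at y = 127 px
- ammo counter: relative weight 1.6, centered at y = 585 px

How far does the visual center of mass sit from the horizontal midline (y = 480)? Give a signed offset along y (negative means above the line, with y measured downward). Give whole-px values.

≈ 28 px

Total weight = 7.9 + 5.4 + 5.5 + 1.6 = 20.4.
Σw·y = 7.9·842 + 5.4·385 + 5.5·127 + 1.6·585 = 10365.3, so ȳ = 10365.3/20.4 ≈ 508.10.
Against y = 480, that's 508.10 − 480 = 28.10.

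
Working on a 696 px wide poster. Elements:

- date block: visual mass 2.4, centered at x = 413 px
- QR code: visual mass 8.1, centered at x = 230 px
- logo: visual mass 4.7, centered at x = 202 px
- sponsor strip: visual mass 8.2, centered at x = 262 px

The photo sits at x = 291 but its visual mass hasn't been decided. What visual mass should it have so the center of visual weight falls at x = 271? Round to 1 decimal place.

Fixed elements: Σw = 2.4 + 8.1 + 4.7 + 8.2 = 23.4, Σw·x = 2.4·413 + 8.1·230 + 4.7·202 + 8.2·262 = 5952.0.
Set Σw·x/Σw = 271: (5952.0 + 291w) = 271·(23.4 + w).
So w = (271·23.4 − 5952.0)/(291 − 271) = 389.4/20 ≈ 19.47.

w ≈ 19.5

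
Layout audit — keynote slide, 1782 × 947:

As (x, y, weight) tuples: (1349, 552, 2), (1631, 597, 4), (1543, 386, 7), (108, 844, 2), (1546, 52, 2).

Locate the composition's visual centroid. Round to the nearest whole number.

Weights sum to 2 + 4 + 7 + 2 + 2 = 17.
x-moment: 2·1349 + 4·1631 + 7·1543 + 2·108 + 2·1546 = 23331; centroid 23331/17 ≈ 1372.41.
y-moment: 2·552 + 4·597 + 7·386 + 2·844 + 2·52 = 7986; centroid 7986/17 ≈ 469.76.

(1372, 470)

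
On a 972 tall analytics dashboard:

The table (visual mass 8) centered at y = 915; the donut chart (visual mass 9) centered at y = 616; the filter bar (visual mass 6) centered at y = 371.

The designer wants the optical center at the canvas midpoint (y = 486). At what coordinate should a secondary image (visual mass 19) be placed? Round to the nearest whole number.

After adding the secondary image, total weight = 8 + 9 + 6 + 19 = 42.
Along y: (15090 + 19·y) / 42 = 486 (existing moment 8·915 + 9·616 + 6·371 = 15090) ⇒ y = (20412 − 15090) / 19 ≈ 280.11.

y ≈ 280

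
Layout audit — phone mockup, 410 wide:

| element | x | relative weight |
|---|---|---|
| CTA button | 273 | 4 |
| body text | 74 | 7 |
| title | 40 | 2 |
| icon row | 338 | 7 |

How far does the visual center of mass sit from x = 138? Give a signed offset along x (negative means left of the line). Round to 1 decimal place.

Total weight = 4 + 7 + 2 + 7 = 20.
x-moment: 4·273 + 7·74 + 2·40 + 7·338 = 4056; centroid 4056/20 ≈ 202.80.
Difference: 202.80 − 138 ≈ 64.80.

≈ 64.8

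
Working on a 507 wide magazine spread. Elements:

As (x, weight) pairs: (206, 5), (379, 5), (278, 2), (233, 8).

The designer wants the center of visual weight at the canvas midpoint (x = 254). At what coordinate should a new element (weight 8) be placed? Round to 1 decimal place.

After adding the new element, total weight = 5 + 5 + 2 + 8 + 8 = 28.
Along x: (5345 + 8·x) / 28 = 254 (existing moment 5·206 + 5·379 + 2·278 + 8·233 = 5345) ⇒ x = (7112 − 5345) / 8 ≈ 220.88.

x ≈ 220.9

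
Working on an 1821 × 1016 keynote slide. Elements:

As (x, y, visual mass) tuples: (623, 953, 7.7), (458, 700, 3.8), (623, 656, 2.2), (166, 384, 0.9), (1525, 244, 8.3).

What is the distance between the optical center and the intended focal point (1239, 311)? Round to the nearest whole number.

≈ 444

Weights sum to 7.7 + 3.8 + 2.2 + 0.9 + 8.3 = 22.9.
x-moment: 7.7·623 + 3.8·458 + 2.2·623 + 0.9·166 + 8.3·1525 = 20715.0; centroid 20715.0/22.9 ≈ 904.59.
y-moment: 7.7·953 + 3.8·700 + 2.2·656 + 0.9·384 + 8.3·244 = 13812.1; centroid 13812.1/22.9 ≈ 603.15.
From (1239, 311): dx = -334.41, dy = 292.15, so the distance is √(dx²+dy²) ≈ 444.05.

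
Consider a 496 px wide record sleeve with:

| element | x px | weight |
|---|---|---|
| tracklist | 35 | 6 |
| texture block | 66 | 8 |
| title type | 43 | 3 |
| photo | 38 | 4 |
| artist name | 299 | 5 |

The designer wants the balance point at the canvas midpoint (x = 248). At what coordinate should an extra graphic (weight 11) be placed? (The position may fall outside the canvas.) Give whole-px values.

With the extra graphic, Σw becomes 6 + 8 + 3 + 4 + 5 + 11 = 37.
Along x: (2514 + 11·x) / 37 = 248 (existing moment 6·35 + 8·66 + 3·43 + 4·38 + 5·299 = 2514) ⇒ x = (9176 − 2514) / 11 ≈ 605.64.

x ≈ 606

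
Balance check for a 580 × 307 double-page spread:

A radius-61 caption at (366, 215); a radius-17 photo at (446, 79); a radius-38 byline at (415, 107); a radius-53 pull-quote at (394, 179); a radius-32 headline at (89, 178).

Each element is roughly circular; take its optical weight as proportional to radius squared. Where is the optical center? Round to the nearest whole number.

Weights ∝ r²: caption 61² = 3721, photo 17² = 289, byline 38² = 1444, pull-quote 53² = 2809, headline 32² = 1024; Σw = 9287.
x: (3721·366 + 289·446 + 1444·415 + 2809·394 + 1024·89) / 9287 = 3287922 / 9287 ≈ 354.03
y: (3721·215 + 289·79 + 1444·107 + 2809·179 + 1024·178) / 9287 = 1662437 / 9287 ≈ 179.01

(354, 179)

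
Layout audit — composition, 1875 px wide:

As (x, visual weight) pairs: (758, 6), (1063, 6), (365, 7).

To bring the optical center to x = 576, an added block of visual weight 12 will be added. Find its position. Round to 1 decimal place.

With the added block, Σw becomes 6 + 6 + 7 + 12 = 31.
Along x: (13481 + 12·x) / 31 = 576 (existing moment 6·758 + 6·1063 + 7·365 = 13481) ⇒ x = (17856 − 13481) / 12 ≈ 364.58.

x ≈ 364.6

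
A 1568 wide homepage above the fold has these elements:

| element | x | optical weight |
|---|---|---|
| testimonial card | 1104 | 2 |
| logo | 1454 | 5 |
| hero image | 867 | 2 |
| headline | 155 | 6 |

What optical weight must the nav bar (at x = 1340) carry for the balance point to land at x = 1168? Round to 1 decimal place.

w ≈ 31.3

Fixed elements: Σw = 2 + 5 + 2 + 6 = 15, Σw·x = 2·1104 + 5·1454 + 2·867 + 6·155 = 12142.
Balance at x = 1168 requires (12142 + w·1340) / (15 + w) = 1168.
So w = (1168·15 − 12142)/(1340 − 1168) = 5378/172 ≈ 31.27.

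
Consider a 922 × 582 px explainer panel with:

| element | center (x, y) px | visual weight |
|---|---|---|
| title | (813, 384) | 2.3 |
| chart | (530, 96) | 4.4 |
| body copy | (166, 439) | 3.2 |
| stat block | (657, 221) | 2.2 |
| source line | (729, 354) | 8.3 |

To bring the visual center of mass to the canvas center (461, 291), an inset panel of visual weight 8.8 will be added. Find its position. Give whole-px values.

(140, 268)

New total weight: (2.3 + 4.4 + 3.2 + 2.2 + 8.3) + 8.8 = 29.2.
Along x: (12229.2 + 8.8·x) / 29.2 = 461 (existing moment 2.3·813 + 4.4·530 + 3.2·166 + 2.2·657 + 8.3·729 = 12229.2) ⇒ x = (13461.2 − 12229.2) / 8.8 ≈ 140.00.
Along y: (6134.8 + 8.8·y) / 29.2 = 291 (existing moment 2.3·384 + 4.4·96 + 3.2·439 + 2.2·221 + 8.3·354 = 6134.8) ⇒ y = (8497.2 − 6134.8) / 8.8 ≈ 268.45.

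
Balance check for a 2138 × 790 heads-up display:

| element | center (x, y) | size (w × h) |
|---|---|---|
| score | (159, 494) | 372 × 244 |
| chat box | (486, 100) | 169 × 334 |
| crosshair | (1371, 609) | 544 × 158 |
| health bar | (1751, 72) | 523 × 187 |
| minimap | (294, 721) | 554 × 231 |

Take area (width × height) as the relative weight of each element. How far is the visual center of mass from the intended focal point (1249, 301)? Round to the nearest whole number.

Taking area as weight: score 372·244 = 90768, chat box 169·334 = 56446, crosshair 544·158 = 85952, health bar 523·187 = 97801, minimap 554·231 = 127974. Sum 458941.
Σw·x = 90768·159 + 56446·486 + 85952·1371 + 97801·1751 + 127974·294 = 368578967, so x̄ = 368578967/458941 ≈ 803.11.
Σw·y = 90768·494 + 56446·100 + 85952·609 + 97801·72 + 127974·721 = 202139686, so ȳ = 202139686/458941 ≈ 440.45.
From (1249, 301): dx = -445.89, dy = 139.45, so the distance is √(dx²+dy²) ≈ 467.19.

≈ 467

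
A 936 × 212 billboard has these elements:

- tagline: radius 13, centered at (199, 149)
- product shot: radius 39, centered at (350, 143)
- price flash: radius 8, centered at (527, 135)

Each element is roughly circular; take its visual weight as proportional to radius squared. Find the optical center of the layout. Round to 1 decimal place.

r² weights: tagline 13² = 169, product shot 39² = 1521, price flash 8² = 64. Total = 1754.
x: (169·199 + 1521·350 + 64·527) / 1754 = 599709 / 1754 ≈ 341.91
y: (169·149 + 1521·143 + 64·135) / 1754 = 251324 / 1754 ≈ 143.29

(341.9, 143.3)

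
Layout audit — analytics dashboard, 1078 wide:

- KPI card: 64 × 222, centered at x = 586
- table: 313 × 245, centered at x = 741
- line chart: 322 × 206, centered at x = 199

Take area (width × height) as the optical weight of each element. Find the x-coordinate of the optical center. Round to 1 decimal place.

Areas: KPI card 64·222 = 14208, table 313·245 = 76685, line chart 322·206 = 66332. Total weight = 157225.
x: (14208·586 + 76685·741 + 66332·199) / 157225 = 78349541 / 157225 ≈ 498.33

x ≈ 498.3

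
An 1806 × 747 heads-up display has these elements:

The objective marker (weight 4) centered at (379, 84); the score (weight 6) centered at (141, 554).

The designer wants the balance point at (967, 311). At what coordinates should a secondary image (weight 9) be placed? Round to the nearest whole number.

(1779, 250)

With the secondary image, Σw becomes 4 + 6 + 9 = 19.
Along x: (2362 + 9·x) / 19 = 967 (existing moment 4·379 + 6·141 = 2362) ⇒ x = (18373 − 2362) / 9 ≈ 1779.00.
Along y: (3660 + 9·y) / 19 = 311 (existing moment 4·84 + 6·554 = 3660) ⇒ y = (5909 − 3660) / 9 ≈ 249.89.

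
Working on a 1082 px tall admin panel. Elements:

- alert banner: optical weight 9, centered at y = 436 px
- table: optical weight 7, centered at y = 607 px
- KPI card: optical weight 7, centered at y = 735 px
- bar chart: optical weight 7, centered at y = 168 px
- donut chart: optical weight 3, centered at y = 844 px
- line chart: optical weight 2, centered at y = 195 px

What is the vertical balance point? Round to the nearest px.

y ≈ 498

Σw = 9 + 7 + 7 + 7 + 3 + 2 = 35.
Σw·y = 17416; ȳ = 17416/35 ≈ 497.60.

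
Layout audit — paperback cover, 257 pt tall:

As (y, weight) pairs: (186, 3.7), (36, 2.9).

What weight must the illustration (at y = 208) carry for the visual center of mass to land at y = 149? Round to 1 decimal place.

w ≈ 3.2

Existing Σw = 6.6 (3.7 + 2.9); existing moment 3.7·186 + 2.9·36 = 792.6.
Set Σw·y/Σw = 149: (792.6 + 208w) = 149·(6.6 + w).
So w = (149·6.6 − 792.6)/(208 − 149) = 190.8/59 ≈ 3.23.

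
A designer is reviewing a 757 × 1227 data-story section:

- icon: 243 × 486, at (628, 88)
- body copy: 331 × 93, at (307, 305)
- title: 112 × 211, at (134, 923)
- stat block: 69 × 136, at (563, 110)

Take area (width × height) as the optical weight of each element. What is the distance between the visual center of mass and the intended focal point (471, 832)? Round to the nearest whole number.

Areas → weights: icon 243·486 = 118098, body copy 331·93 = 30783, title 112·211 = 23632, stat block 69·136 = 9384; Σw = 181897.
x-moment: 118098·628 + 30783·307 + 23632·134 + 9384·563 = 92065805; centroid 92065805/181897 ≈ 506.14.
y-moment: 118098·88 + 30783·305 + 23632·923 + 9384·110 = 42626015; centroid 42626015/181897 ≈ 234.34.
From (471, 832): dx = 35.14, dy = -597.66, so the distance is √(dx²+dy²) ≈ 598.69.

≈ 599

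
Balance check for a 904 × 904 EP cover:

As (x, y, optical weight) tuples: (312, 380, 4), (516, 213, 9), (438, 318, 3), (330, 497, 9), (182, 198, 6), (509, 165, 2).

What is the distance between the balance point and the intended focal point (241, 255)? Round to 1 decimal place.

≈ 144.2

Σw = 4 + 9 + 3 + 9 + 6 + 2 = 33.
x-moment: 4·312 + 9·516 + 3·438 + 9·330 + 6·182 + 2·509 = 12286; centroid 12286/33 ≈ 372.30.
y-moment: 4·380 + 9·213 + 3·318 + 9·497 + 6·198 + 2·165 = 10382; centroid 10382/33 ≈ 314.61.
Offset from (241, 255): Δx ≈ 131.30, Δy ≈ 59.61; distance = √(Δx² + Δy²) ≈ 144.20.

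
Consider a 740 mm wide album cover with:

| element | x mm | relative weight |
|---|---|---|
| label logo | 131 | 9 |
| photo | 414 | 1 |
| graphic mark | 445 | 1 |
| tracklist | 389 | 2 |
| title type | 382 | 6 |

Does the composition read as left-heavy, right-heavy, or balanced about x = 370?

Total weight = 9 + 1 + 1 + 2 + 6 = 19.
x-moment: 9·131 + 1·414 + 1·445 + 2·389 + 6·382 = 5108; centroid 5108/19 ≈ 268.84.
268.8 lies left of the midline 370, so the layout is left-heavy.

left-heavy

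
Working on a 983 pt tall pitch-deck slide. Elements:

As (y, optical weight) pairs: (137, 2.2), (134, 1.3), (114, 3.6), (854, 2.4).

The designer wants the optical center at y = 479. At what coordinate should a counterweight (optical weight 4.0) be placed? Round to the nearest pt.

y ≈ 883

New total weight: (2.2 + 1.3 + 3.6 + 2.4) + 4.0 = 13.5.
y: need Σw·y = 13.5·479 = 6466.5. Existing = 2.2·137 + 1.3·134 + 3.6·114 + 2.4·854 = 2935.6. Remainder 3530.9 / 4.0 ≈ 882.73.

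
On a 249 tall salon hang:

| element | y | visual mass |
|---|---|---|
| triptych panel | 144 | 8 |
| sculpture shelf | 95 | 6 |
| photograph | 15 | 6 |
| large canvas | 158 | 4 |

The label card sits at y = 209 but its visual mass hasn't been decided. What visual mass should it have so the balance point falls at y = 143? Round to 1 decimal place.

w ≈ 15.0

Existing Σw = 24 (8 + 6 + 6 + 4); existing moment 8·144 + 6·95 + 6·15 + 4·158 = 2444.
Balance at y = 143 requires (2444 + w·209) / (24 + w) = 143.
Solving: w = (143·24 − 2444) / (209 − 143) = 988 / 66 ≈ 14.97.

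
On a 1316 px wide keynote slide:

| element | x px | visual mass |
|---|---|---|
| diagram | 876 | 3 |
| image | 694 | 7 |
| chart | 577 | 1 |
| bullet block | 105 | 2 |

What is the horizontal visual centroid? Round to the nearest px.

Σw = 3 + 7 + 1 + 2 = 13.
Σw·x = 3·876 + 7·694 + 1·577 + 2·105 = 8273, so x̄ = 8273/13 ≈ 636.38.

x ≈ 636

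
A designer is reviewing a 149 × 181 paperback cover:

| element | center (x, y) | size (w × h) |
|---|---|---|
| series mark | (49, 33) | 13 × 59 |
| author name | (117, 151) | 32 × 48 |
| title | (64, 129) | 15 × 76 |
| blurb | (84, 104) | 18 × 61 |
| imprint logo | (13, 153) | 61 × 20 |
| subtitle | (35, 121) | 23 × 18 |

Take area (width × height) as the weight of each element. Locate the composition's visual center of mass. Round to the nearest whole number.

(67, 122)

Taking area as weight: series mark 13·59 = 767, author name 32·48 = 1536, title 15·76 = 1140, blurb 18·61 = 1098, imprint logo 61·20 = 1220, subtitle 23·18 = 414. Sum 6175.
x-moment: 767·49 + 1536·117 + 1140·64 + 1098·84 + 1220·13 + 414·35 = 412837; centroid 412837/6175 ≈ 66.86.
y-moment: 767·33 + 1536·151 + 1140·129 + 1098·104 + 1220·153 + 414·121 = 755253; centroid 755253/6175 ≈ 122.31.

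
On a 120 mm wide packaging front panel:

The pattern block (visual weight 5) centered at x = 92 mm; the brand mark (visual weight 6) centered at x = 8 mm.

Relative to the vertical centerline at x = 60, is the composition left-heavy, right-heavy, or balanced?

Σw = 5 + 6 = 11.
Σw·x = 5·92 + 6·8 = 508, so x̄ = 508/11 ≈ 46.18.
46.2 lies left of the midline 60, so the layout is left-heavy.

left-heavy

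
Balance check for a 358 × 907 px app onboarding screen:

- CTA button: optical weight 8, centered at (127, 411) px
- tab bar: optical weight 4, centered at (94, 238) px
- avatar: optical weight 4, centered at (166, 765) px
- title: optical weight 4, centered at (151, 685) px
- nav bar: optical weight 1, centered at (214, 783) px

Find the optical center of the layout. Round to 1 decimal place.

Weights sum to 8 + 4 + 4 + 4 + 1 = 21.
Σw·x = 8·127 + 4·94 + 4·166 + 4·151 + 1·214 = 2874, so x̄ = 2874/21 ≈ 136.86.
Σw·y = 8·411 + 4·238 + 4·765 + 4·685 + 1·783 = 10823, so ȳ = 10823/21 ≈ 515.38.

(136.9, 515.4)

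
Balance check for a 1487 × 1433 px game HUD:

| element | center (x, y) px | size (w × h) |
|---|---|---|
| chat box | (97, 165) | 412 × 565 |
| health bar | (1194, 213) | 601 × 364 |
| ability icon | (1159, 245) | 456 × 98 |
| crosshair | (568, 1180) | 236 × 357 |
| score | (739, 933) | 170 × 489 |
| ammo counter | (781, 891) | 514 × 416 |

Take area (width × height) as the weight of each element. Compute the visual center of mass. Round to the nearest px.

Taking area as weight: chat box 412·565 = 232780, health bar 601·364 = 218764, ability icon 456·98 = 44688, crosshair 236·357 = 84252, score 170·489 = 83130, ammo counter 514·416 = 213824. Sum 877438.
x: (232780·97 + 218764·1194 + 44688·1159 + 84252·568 + 83130·739 + 213824·781) / 877438 = 611862018 / 877438 ≈ 697.33
y: (232780·165 + 218764·213 + 44688·245 + 84252·1180 + 83130·933 + 213824·891) / 877438 = 463448826 / 877438 ≈ 528.18

(697, 528)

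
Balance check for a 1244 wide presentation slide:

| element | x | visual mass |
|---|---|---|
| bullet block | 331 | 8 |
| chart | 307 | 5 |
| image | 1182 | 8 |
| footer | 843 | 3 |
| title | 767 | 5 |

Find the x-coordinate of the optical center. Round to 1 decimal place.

x ≈ 689.8

Weights sum to 8 + 5 + 8 + 3 + 5 = 29.
x: (8·331 + 5·307 + 8·1182 + 3·843 + 5·767) / 29 = 20003 / 29 ≈ 689.76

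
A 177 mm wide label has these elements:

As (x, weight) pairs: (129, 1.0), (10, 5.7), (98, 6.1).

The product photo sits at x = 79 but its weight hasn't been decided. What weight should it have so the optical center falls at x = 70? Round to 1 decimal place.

Existing Σw = 12.8 (1.0 + 5.7 + 6.1); existing moment 1.0·129 + 5.7·10 + 6.1·98 = 783.8.
For the centroid to hit 70: (783.8 + w·79) / (12.8 + w) = 70.
Rearranging, w·(79 − 70) = 70·12.8 − 783.8 = 112.2, so w ≈ 112.2/9 = 12.47.

w ≈ 12.5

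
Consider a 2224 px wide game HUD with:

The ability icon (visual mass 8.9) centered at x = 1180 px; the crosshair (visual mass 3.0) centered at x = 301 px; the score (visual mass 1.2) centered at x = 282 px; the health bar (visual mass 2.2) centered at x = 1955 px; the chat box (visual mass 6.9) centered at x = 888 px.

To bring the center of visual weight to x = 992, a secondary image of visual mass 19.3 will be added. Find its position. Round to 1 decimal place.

x ≈ 984.3

With the secondary image, Σw becomes 8.9 + 3.0 + 1.2 + 2.2 + 6.9 + 19.3 = 41.5.
Along x: (22171.6 + 19.3·x) / 41.5 = 992 (existing moment 8.9·1180 + 3.0·301 + 1.2·282 + 2.2·1955 + 6.9·888 = 22171.6) ⇒ x = (41168.0 − 22171.6) / 19.3 ≈ 984.27.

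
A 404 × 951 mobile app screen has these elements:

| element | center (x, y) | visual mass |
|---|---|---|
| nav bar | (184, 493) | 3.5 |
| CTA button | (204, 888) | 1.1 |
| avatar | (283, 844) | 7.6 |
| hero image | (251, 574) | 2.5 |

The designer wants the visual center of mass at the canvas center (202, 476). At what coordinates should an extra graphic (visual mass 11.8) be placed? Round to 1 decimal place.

New total weight: (3.5 + 1.1 + 7.6 + 2.5) + 11.8 = 26.5.
Along x: (3646.7 + 11.8·x) / 26.5 = 202 (existing moment 3.5·184 + 1.1·204 + 7.6·283 + 2.5·251 = 3646.7) ⇒ x = (5353.0 − 3646.7) / 11.8 ≈ 144.60.
Along y: (10551.7 + 11.8·y) / 26.5 = 476 (existing moment 3.5·493 + 1.1·888 + 7.6·844 + 2.5·574 = 10551.7) ⇒ y = (12614.0 − 10551.7) / 11.8 ≈ 174.77.

(144.6, 174.8)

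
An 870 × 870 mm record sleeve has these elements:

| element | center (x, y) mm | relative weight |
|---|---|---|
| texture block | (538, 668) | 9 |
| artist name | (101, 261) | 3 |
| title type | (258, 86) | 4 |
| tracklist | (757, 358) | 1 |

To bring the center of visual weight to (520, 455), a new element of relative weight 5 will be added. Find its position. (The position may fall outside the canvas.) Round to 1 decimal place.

With the new element, Σw becomes 9 + 3 + 4 + 1 + 5 = 22.
x: need Σw·x = 22·520 = 11440. Existing = 9·538 + 3·101 + 4·258 + 1·757 = 6934. Remainder 4506 / 5 ≈ 901.20.
y: need Σw·y = 22·455 = 10010. Existing = 9·668 + 3·261 + 4·86 + 1·358 = 7497. Remainder 2513 / 5 ≈ 502.60.

(901.2, 502.6)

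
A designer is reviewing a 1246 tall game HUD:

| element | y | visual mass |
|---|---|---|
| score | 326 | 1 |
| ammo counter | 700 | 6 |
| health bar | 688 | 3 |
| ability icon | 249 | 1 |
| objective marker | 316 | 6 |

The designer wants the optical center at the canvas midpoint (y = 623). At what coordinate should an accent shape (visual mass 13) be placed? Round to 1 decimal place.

y ≈ 765.8

After adding the accent shape, total weight = 1 + 6 + 3 + 1 + 6 + 13 = 30.
Along y: (8735 + 13·y) / 30 = 623 (existing moment 1·326 + 6·700 + 3·688 + 1·249 + 6·316 = 8735) ⇒ y = (18690 − 8735) / 13 ≈ 765.77.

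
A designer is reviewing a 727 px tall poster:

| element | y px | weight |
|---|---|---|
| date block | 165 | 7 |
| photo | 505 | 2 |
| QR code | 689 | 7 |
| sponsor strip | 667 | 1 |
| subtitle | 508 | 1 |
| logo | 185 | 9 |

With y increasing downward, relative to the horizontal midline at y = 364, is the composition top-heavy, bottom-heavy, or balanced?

Σw = 7 + 2 + 7 + 1 + 1 + 9 = 27.
y: (7·165 + 2·505 + 7·689 + 1·667 + 1·508 + 9·185) / 27 = 9828 / 27 ≈ 364.00
That equals the midline 364 — balanced.

balanced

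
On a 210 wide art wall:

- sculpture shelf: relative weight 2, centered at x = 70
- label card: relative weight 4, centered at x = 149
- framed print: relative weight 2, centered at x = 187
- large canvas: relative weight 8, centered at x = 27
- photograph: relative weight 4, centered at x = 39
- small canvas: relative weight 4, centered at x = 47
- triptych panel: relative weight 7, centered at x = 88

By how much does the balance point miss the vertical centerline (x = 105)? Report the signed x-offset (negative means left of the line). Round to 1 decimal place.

≈ -31.3

Total weight = 2 + 4 + 2 + 8 + 4 + 4 + 7 = 31.
x: (2·70 + 4·149 + 2·187 + 8·27 + 4·39 + 4·47 + 7·88) / 31 = 2286 / 31 ≈ 73.74
Difference: 73.74 − 105 ≈ -31.26.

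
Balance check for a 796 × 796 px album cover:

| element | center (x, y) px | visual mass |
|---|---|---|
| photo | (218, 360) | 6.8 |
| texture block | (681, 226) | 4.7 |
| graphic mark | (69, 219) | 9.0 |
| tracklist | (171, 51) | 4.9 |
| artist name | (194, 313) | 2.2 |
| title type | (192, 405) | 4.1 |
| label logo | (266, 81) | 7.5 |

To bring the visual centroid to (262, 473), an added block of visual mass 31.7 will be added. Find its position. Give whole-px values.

After adding the added block, total weight = 6.8 + 4.7 + 9.0 + 4.9 + 2.2 + 4.1 + 7.5 + 31.7 = 70.9.
x: target moment 70.9×262 = 18575.8; current 6.8·218 + 4.7·681 + 9.0·69 + 4.9·171 + 2.2·194 + 4.1·192 + 7.5·266 = 9351.0; the added block supplies 9224.8, so x = 9224.8/31.7 ≈ 291.00.
y: target moment 70.9×473 = 33535.7; current 6.8·360 + 4.7·226 + 9.0·219 + 4.9·51 + 2.2·313 + 4.1·405 + 7.5·81 = 8687.7; the added block supplies 24848.0, so y = 24848.0/31.7 ≈ 783.85.

(291, 784)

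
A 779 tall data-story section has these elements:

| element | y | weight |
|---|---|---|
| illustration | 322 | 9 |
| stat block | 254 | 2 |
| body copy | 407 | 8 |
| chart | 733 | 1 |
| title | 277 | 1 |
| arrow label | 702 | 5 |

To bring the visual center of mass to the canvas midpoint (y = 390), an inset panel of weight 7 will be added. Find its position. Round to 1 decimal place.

With the inset panel, Σw becomes 9 + 2 + 8 + 1 + 1 + 5 + 7 = 33.
y: need Σw·y = 33·390 = 12870. Existing = 9·322 + 2·254 + 8·407 + 1·733 + 1·277 + 5·702 = 11182. Remainder 1688 / 7 ≈ 241.14.

y ≈ 241.1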